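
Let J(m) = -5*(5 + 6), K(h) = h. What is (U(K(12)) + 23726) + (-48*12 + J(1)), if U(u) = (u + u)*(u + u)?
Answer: 23671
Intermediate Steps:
J(m) = -55 (J(m) = -5*11 = -55)
U(u) = 4*u**2 (U(u) = (2*u)*(2*u) = 4*u**2)
(U(K(12)) + 23726) + (-48*12 + J(1)) = (4*12**2 + 23726) + (-48*12 - 55) = (4*144 + 23726) + (-576 - 55) = (576 + 23726) - 631 = 24302 - 631 = 23671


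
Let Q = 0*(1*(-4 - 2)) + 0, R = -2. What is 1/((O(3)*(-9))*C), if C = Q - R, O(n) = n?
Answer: -1/54 ≈ -0.018519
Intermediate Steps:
Q = 0 (Q = 0*(1*(-6)) + 0 = 0*(-6) + 0 = 0 + 0 = 0)
C = 2 (C = 0 - 1*(-2) = 0 + 2 = 2)
1/((O(3)*(-9))*C) = 1/((3*(-9))*2) = 1/(-27*2) = 1/(-54) = -1/54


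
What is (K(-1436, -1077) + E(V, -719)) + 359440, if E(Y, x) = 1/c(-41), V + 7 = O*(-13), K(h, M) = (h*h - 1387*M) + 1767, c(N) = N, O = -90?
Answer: 160601181/41 ≈ 3.9171e+6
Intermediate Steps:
K(h, M) = 1767 + h² - 1387*M (K(h, M) = (h² - 1387*M) + 1767 = 1767 + h² - 1387*M)
V = 1163 (V = -7 - 90*(-13) = -7 + 1170 = 1163)
E(Y, x) = -1/41 (E(Y, x) = 1/(-41) = -1/41)
(K(-1436, -1077) + E(V, -719)) + 359440 = ((1767 + (-1436)² - 1387*(-1077)) - 1/41) + 359440 = ((1767 + 2062096 + 1493799) - 1/41) + 359440 = (3557662 - 1/41) + 359440 = 145864141/41 + 359440 = 160601181/41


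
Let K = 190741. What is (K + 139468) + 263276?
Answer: 593485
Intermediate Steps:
(K + 139468) + 263276 = (190741 + 139468) + 263276 = 330209 + 263276 = 593485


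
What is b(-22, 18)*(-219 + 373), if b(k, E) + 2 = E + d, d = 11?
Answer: 4158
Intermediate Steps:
b(k, E) = 9 + E (b(k, E) = -2 + (E + 11) = -2 + (11 + E) = 9 + E)
b(-22, 18)*(-219 + 373) = (9 + 18)*(-219 + 373) = 27*154 = 4158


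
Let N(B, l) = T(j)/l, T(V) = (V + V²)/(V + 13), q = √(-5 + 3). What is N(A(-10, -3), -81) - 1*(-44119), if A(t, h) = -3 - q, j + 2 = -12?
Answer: 3573821/81 ≈ 44121.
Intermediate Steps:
j = -14 (j = -2 - 12 = -14)
q = I*√2 (q = √(-2) = I*√2 ≈ 1.4142*I)
A(t, h) = -3 - I*√2
T(V) = (V + V²)/(13 + V)
N(B, l) = -182/l (N(B, l) = (-14*(1 - 14)/(13 - 14))/l = (-14*(-13)/(-1))/l = (-14*(-1)*(-13))/l = -182/l)
N(A(-10, -3), -81) - 1*(-44119) = -182/(-81) - 1*(-44119) = -182*(-1/81) + 44119 = 182/81 + 44119 = 3573821/81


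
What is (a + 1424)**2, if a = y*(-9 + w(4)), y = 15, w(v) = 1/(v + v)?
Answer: 106646929/64 ≈ 1.6664e+6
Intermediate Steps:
w(v) = 1/(2*v)
a = -1065/8 (a = 15*(-9 + (1/2)/4) = 15*(-9 + (1/2)*(1/4)) = 15*(-9 + 1/8) = 15*(-71/8) = -1065/8 ≈ -133.13)
(a + 1424)**2 = (-1065/8 + 1424)**2 = (10327/8)**2 = 106646929/64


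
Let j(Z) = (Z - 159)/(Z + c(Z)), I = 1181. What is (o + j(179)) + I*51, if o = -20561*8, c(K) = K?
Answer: -18661993/179 ≈ -1.0426e+5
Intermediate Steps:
j(Z) = (-159 + Z)/(2*Z) (j(Z) = (Z - 159)/(Z + Z) = (-159 + Z)/((2*Z)) = (-159 + Z)*(1/(2*Z)) = (-159 + Z)/(2*Z))
o = -164488
(o + j(179)) + I*51 = (-164488 + (½)*(-159 + 179)/179) + 1181*51 = (-164488 + (½)*(1/179)*20) + 60231 = (-164488 + 10/179) + 60231 = -29443342/179 + 60231 = -18661993/179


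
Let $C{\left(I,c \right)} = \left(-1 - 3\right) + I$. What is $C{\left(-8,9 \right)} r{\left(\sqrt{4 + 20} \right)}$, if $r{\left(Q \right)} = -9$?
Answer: $108$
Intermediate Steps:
$C{\left(I,c \right)} = -4 + I$
$C{\left(-8,9 \right)} r{\left(\sqrt{4 + 20} \right)} = \left(-4 - 8\right) \left(-9\right) = \left(-12\right) \left(-9\right) = 108$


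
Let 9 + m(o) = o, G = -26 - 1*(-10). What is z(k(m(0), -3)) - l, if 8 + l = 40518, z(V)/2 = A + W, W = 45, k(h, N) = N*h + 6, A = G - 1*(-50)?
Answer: -40352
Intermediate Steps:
G = -16 (G = -26 + 10 = -16)
m(o) = -9 + o
A = 34 (A = -16 - 1*(-50) = -16 + 50 = 34)
k(h, N) = 6 + N*h
z(V) = 158 (z(V) = 2*(34 + 45) = 2*79 = 158)
l = 40510 (l = -8 + 40518 = 40510)
z(k(m(0), -3)) - l = 158 - 1*40510 = 158 - 40510 = -40352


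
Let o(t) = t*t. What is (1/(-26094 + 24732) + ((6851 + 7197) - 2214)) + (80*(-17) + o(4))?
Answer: 14287379/1362 ≈ 10490.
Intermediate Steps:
o(t) = t²
(1/(-26094 + 24732) + ((6851 + 7197) - 2214)) + (80*(-17) + o(4)) = (1/(-26094 + 24732) + ((6851 + 7197) - 2214)) + (80*(-17) + 4²) = (1/(-1362) + (14048 - 2214)) + (-1360 + 16) = (-1/1362 + 11834) - 1344 = 16117907/1362 - 1344 = 14287379/1362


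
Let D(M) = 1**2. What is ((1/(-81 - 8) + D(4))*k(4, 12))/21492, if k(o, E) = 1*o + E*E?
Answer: 3256/478197 ≈ 0.0068089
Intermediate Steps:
k(o, E) = o + E**2
D(M) = 1
((1/(-81 - 8) + D(4))*k(4, 12))/21492 = ((1/(-81 - 8) + 1)*(4 + 12**2))/21492 = ((1/(-89) + 1)*(4 + 144))*(1/21492) = ((-1/89 + 1)*148)*(1/21492) = ((88/89)*148)*(1/21492) = (13024/89)*(1/21492) = 3256/478197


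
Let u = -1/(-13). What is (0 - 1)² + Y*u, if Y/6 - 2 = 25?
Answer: 175/13 ≈ 13.462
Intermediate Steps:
u = 1/13 (u = -1*(-1/13) = 1/13 ≈ 0.076923)
Y = 162 (Y = 12 + 6*25 = 12 + 150 = 162)
(0 - 1)² + Y*u = (0 - 1)² + 162*(1/13) = (-1)² + 162/13 = 1 + 162/13 = 175/13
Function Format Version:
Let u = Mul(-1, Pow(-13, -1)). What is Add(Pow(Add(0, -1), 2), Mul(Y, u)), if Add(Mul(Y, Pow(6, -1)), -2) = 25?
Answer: Rational(175, 13) ≈ 13.462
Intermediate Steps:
u = Rational(1, 13) (u = Mul(-1, Rational(-1, 13)) = Rational(1, 13) ≈ 0.076923)
Y = 162 (Y = Add(12, Mul(6, 25)) = Add(12, 150) = 162)
Add(Pow(Add(0, -1), 2), Mul(Y, u)) = Add(Pow(Add(0, -1), 2), Mul(162, Rational(1, 13))) = Add(Pow(-1, 2), Rational(162, 13)) = Add(1, Rational(162, 13)) = Rational(175, 13)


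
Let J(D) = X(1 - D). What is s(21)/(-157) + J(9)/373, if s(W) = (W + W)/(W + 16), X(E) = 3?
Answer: 1761/2166757 ≈ 0.00081274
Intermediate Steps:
J(D) = 3
s(W) = 2*W/(16 + W) (s(W) = (2*W)/(16 + W) = 2*W/(16 + W))
s(21)/(-157) + J(9)/373 = (2*21/(16 + 21))/(-157) + 3/373 = (2*21/37)*(-1/157) + 3*(1/373) = (2*21*(1/37))*(-1/157) + 3/373 = (42/37)*(-1/157) + 3/373 = -42/5809 + 3/373 = 1761/2166757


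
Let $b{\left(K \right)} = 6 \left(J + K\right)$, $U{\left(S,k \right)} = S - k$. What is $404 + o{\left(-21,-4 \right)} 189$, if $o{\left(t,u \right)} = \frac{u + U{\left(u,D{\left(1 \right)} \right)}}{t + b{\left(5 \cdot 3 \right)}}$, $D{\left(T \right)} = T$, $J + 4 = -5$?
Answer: $\frac{1453}{5} \approx 290.6$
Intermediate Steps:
$J = -9$ ($J = -4 - 5 = -9$)
$b{\left(K \right)} = -54 + 6 K$ ($b{\left(K \right)} = 6 \left(-9 + K\right) = -54 + 6 K$)
$o{\left(t,u \right)} = \frac{-1 + 2 u}{36 + t}$ ($o{\left(t,u \right)} = \frac{u + \left(u - 1\right)}{t - \left(54 - 6 \cdot 5 \cdot 3\right)} = \frac{u + \left(u - 1\right)}{t + \left(-54 + 6 \cdot 15\right)} = \frac{u + \left(-1 + u\right)}{t + \left(-54 + 90\right)} = \frac{-1 + 2 u}{t + 36} = \frac{-1 + 2 u}{36 + t}$)
$404 + o{\left(-21,-4 \right)} 189 = 404 + \frac{-1 + 2 \left(-4\right)}{36 - 21} \cdot 189 = 404 + \frac{-1 - 8}{15} \cdot 189 = 404 + \frac{1}{15} \left(-9\right) 189 = 404 - \frac{567}{5} = \frac{1453}{5}$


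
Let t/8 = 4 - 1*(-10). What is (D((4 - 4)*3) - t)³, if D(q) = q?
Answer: -1404928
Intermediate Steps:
t = 112 (t = 8*(4 - 1*(-10)) = 8*(4 + 10) = 8*14 = 112)
(D((4 - 4)*3) - t)³ = ((4 - 4)*3 - 1*112)³ = (0*3 - 112)³ = (0 - 112)³ = (-112)³ = -1404928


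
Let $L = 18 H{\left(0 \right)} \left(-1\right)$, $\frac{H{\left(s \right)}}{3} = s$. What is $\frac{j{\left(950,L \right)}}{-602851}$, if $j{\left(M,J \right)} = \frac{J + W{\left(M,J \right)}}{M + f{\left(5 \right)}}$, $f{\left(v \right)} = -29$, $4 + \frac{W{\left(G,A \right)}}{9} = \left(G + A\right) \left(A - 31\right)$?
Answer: $\frac{88362}{185075257} \approx 0.00047744$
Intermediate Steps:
$H{\left(s \right)} = 3 s$
$W{\left(G,A \right)} = -36 + 9 \left(-31 + A\right) \left(A + G\right)$ ($W{\left(G,A \right)} = -36 + 9 \left(G + A\right) \left(A - 31\right) = -36 + 9 \left(A + G\right) \left(-31 + A\right) = -36 + 9 \left(-31 + A\right) \left(A + G\right)$)
$L = 0$ ($L = 18 \cdot 3 \cdot 0 \left(-1\right) = 18 \cdot 0 \left(-1\right) = 0 \left(-1\right) = 0$)
$j{\left(M,J \right)} = \frac{-36 - 279 M - 278 J + 9 J^{2} + 9 J M}{-29 + M}$ ($j{\left(M,J \right)} = \frac{J - \left(36 - 9 J^{2} + 279 J + 279 M - 9 J M\right)}{M - 29} = \frac{-36 - 279 M - 278 J + 9 J^{2} + 9 J M}{-29 + M}$)
$\frac{j{\left(950,L \right)}}{-602851} = \frac{\frac{1}{-29 + 950} \left(-36 - 265050 - 0 + 9 \cdot 0^{2} + 9 \cdot 0 \cdot 950\right)}{-602851} = \frac{-36 - 265050 + 0 + 9 \cdot 0 + 0}{921} \left(- \frac{1}{602851}\right) = \frac{-36 - 265050 + 0 + 0 + 0}{921} \left(- \frac{1}{602851}\right) = \frac{1}{921} \left(-265086\right) \left(- \frac{1}{602851}\right) = \left(- \frac{88362}{307}\right) \left(- \frac{1}{602851}\right) = \frac{88362}{185075257}$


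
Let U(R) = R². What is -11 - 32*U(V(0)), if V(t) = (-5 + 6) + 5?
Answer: -1163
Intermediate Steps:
V(t) = 6 (V(t) = 1 + 5 = 6)
-11 - 32*U(V(0)) = -11 - 32*6² = -11 - 32*36 = -11 - 1152 = -1163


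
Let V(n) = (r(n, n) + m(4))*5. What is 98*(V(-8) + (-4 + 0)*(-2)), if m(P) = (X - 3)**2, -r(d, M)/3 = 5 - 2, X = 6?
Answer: 784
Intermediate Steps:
r(d, M) = -9 (r(d, M) = -3*(5 - 2) = -3*3 = -9)
m(P) = 9 (m(P) = (6 - 3)**2 = 3**2 = 9)
V(n) = 0 (V(n) = (-9 + 9)*5 = 0*5 = 0)
98*(V(-8) + (-4 + 0)*(-2)) = 98*(0 + (-4 + 0)*(-2)) = 98*(0 - 4*(-2)) = 98*(0 + 8) = 98*8 = 784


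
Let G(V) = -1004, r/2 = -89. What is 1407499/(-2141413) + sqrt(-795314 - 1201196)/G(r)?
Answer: -1407499/2141413 - I*sqrt(1996510)/1004 ≈ -0.65728 - 1.4074*I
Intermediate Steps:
r = -178 (r = 2*(-89) = -178)
1407499/(-2141413) + sqrt(-795314 - 1201196)/G(r) = 1407499/(-2141413) + sqrt(-795314 - 1201196)/(-1004) = 1407499*(-1/2141413) + sqrt(-1996510)*(-1/1004) = -1407499/2141413 + (I*sqrt(1996510))*(-1/1004) = -1407499/2141413 - I*sqrt(1996510)/1004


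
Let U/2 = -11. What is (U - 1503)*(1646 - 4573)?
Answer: 4463675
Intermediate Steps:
U = -22 (U = 2*(-11) = -22)
(U - 1503)*(1646 - 4573) = (-22 - 1503)*(1646 - 4573) = -1525*(-2927) = 4463675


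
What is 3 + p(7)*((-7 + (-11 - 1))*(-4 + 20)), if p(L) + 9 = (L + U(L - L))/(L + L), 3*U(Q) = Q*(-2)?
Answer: 2587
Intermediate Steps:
U(Q) = -2*Q/3 (U(Q) = (Q*(-2))/3 = (-2*Q)/3 = -2*Q/3)
p(L) = -17/2 (p(L) = -9 + (L - 2*(L - L)/3)/(L + L) = -9 + (L - ⅔*0)/((2*L)) = -9 + (L + 0)*(1/(2*L)) = -9 + L*(1/(2*L)) = -9 + ½ = -17/2)
3 + p(7)*((-7 + (-11 - 1))*(-4 + 20)) = 3 - 17*(-7 + (-11 - 1))*(-4 + 20)/2 = 3 - 17*(-7 - 12)*16/2 = 3 - (-323)*16/2 = 3 - 17/2*(-304) = 3 + 2584 = 2587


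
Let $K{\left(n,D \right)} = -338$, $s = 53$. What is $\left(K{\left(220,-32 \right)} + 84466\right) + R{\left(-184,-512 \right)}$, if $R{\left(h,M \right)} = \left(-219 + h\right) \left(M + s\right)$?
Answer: $269105$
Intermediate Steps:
$R{\left(h,M \right)} = \left(-219 + h\right) \left(53 + M\right)$ ($R{\left(h,M \right)} = \left(-219 + h\right) \left(M + 53\right) = \left(-219 + h\right) \left(53 + M\right)$)
$\left(K{\left(220,-32 \right)} + 84466\right) + R{\left(-184,-512 \right)} = \left(-338 + 84466\right) - -184977 = 84128 + \left(-11607 + 112128 - 9752 + 94208\right) = 84128 + 184977 = 269105$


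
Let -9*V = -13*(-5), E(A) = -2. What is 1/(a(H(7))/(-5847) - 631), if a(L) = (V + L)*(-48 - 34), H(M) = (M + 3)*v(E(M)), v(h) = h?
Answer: -52623/33225203 ≈ -0.0015838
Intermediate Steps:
V = -65/9 (V = -(-13)*(-5)/9 = -⅑*65 = -65/9 ≈ -7.2222)
H(M) = -6 - 2*M (H(M) = (M + 3)*(-2) = (3 + M)*(-2) = -6 - 2*M)
a(L) = 5330/9 - 82*L (a(L) = (-65/9 + L)*(-48 - 34) = (-65/9 + L)*(-82) = 5330/9 - 82*L)
1/(a(H(7))/(-5847) - 631) = 1/((5330/9 - 82*(-6 - 2*7))/(-5847) - 631) = 1/((5330/9 - 82*(-6 - 14))*(-1/5847) - 631) = 1/((5330/9 - 82*(-20))*(-1/5847) - 631) = 1/((5330/9 + 1640)*(-1/5847) - 631) = 1/((20090/9)*(-1/5847) - 631) = 1/(-20090/52623 - 631) = 1/(-33225203/52623) = -52623/33225203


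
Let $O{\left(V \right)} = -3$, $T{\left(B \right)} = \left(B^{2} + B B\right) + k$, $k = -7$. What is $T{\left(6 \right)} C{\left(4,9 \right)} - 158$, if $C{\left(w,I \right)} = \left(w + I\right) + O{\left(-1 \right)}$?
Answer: $492$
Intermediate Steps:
$T{\left(B \right)} = -7 + 2 B^{2}$ ($T{\left(B \right)} = \left(B^{2} + B B\right) - 7 = \left(B^{2} + B^{2}\right) - 7 = 2 B^{2} - 7 = -7 + 2 B^{2}$)
$C{\left(w,I \right)} = -3 + I + w$ ($C{\left(w,I \right)} = \left(w + I\right) - 3 = \left(I + w\right) - 3 = -3 + I + w$)
$T{\left(6 \right)} C{\left(4,9 \right)} - 158 = \left(-7 + 2 \cdot 6^{2}\right) \left(-3 + 9 + 4\right) - 158 = \left(-7 + 2 \cdot 36\right) 10 - 158 = \left(-7 + 72\right) 10 - 158 = 65 \cdot 10 - 158 = 650 - 158 = 492$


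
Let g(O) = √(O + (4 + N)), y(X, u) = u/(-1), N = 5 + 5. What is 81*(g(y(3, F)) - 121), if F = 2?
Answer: -9801 + 162*√3 ≈ -9520.4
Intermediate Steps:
N = 10
y(X, u) = -u (y(X, u) = u*(-1) = -u)
g(O) = √(14 + O) (g(O) = √(O + (4 + 10)) = √(O + 14) = √(14 + O))
81*(g(y(3, F)) - 121) = 81*(√(14 - 1*2) - 121) = 81*(√(14 - 2) - 121) = 81*(√12 - 121) = 81*(2*√3 - 121) = 81*(-121 + 2*√3) = -9801 + 162*√3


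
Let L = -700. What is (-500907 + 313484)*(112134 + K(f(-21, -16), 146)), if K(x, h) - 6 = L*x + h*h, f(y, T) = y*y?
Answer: 32844756212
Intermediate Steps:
f(y, T) = y²
K(x, h) = 6 + h² - 700*x (K(x, h) = 6 + (-700*x + h*h) = 6 + (-700*x + h²) = 6 + (h² - 700*x) = 6 + h² - 700*x)
(-500907 + 313484)*(112134 + K(f(-21, -16), 146)) = (-500907 + 313484)*(112134 + (6 + 146² - 700*(-21)²)) = -187423*(112134 + (6 + 21316 - 700*441)) = -187423*(112134 + (6 + 21316 - 308700)) = -187423*(112134 - 287378) = -187423*(-175244) = 32844756212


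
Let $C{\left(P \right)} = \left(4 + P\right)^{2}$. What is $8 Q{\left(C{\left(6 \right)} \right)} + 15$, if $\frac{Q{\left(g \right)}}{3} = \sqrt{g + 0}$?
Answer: $255$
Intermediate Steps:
$Q{\left(g \right)} = 3 \sqrt{g}$ ($Q{\left(g \right)} = 3 \sqrt{g + 0} = 3 \sqrt{g}$)
$8 Q{\left(C{\left(6 \right)} \right)} + 15 = 8 \cdot 3 \sqrt{\left(4 + 6\right)^{2}} + 15 = 8 \cdot 3 \sqrt{10^{2}} + 15 = 8 \cdot 3 \sqrt{100} + 15 = 8 \cdot 3 \cdot 10 + 15 = 8 \cdot 30 + 15 = 240 + 15 = 255$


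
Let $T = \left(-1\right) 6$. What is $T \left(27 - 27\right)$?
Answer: $0$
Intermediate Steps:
$T = -6$
$T \left(27 - 27\right) = - 6 \left(27 - 27\right) = \left(-6\right) 0 = 0$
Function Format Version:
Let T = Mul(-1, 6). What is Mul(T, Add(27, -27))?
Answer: 0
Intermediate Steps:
T = -6
Mul(T, Add(27, -27)) = Mul(-6, Add(27, -27)) = Mul(-6, 0) = 0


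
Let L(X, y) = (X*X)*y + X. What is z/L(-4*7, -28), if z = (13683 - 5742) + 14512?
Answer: -22453/21980 ≈ -1.0215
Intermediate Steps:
L(X, y) = X + y*X² (L(X, y) = X²*y + X = y*X² + X = X + y*X²)
z = 22453 (z = 7941 + 14512 = 22453)
z/L(-4*7, -28) = 22453/(((-4*7)*(1 - 4*7*(-28)))) = 22453/((-28*(1 - 28*(-28)))) = 22453/((-28*(1 + 784))) = 22453/((-28*785)) = 22453/(-21980) = 22453*(-1/21980) = -22453/21980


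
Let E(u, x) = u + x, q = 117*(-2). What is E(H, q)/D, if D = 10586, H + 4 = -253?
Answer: -491/10586 ≈ -0.046382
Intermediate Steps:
H = -257 (H = -4 - 253 = -257)
q = -234
E(H, q)/D = (-257 - 234)/10586 = -491*1/10586 = -491/10586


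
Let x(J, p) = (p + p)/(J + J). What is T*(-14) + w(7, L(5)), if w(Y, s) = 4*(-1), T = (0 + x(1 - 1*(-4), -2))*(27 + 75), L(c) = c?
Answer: 2836/5 ≈ 567.20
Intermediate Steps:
x(J, p) = p/J (x(J, p) = (2*p)/((2*J)) = (2*p)*(1/(2*J)) = p/J)
T = -204/5 (T = (0 - 2/(1 - 1*(-4)))*(27 + 75) = (0 - 2/(1 + 4))*102 = (0 - 2/5)*102 = (0 - 2*⅕)*102 = (0 - ⅖)*102 = -⅖*102 = -204/5 ≈ -40.800)
w(Y, s) = -4
T*(-14) + w(7, L(5)) = -204/5*(-14) - 4 = 2856/5 - 4 = 2836/5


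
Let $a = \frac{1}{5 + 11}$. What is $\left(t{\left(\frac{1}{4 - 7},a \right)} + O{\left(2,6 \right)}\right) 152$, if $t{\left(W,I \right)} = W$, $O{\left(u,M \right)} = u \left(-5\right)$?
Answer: $- \frac{4712}{3} \approx -1570.7$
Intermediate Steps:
$O{\left(u,M \right)} = - 5 u$
$a = \frac{1}{16} \approx 0.0625$
$\left(t{\left(\frac{1}{4 - 7},a \right)} + O{\left(2,6 \right)}\right) 152 = \left(\frac{1}{4 - 7} - 10\right) 152 = \left(\frac{1}{-3} - 10\right) 152 = \left(- \frac{1}{3} - 10\right) 152 = \left(- \frac{31}{3}\right) 152 = - \frac{4712}{3}$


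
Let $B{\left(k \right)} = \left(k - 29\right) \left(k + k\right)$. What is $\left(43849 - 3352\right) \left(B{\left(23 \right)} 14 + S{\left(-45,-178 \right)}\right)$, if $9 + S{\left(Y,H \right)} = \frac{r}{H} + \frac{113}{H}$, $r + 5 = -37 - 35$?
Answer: $- \frac{13959923355}{89} \approx -1.5685 \cdot 10^{8}$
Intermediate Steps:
$r = -77$ ($r = -5 - 72 = -77$)
$S{\left(Y,H \right)} = -9 + \frac{36}{H}$ ($S{\left(Y,H \right)} = -9 + \left(- \frac{77}{H} + \frac{113}{H}\right) = -9 + \frac{36}{H}$)
$B{\left(k \right)} = 2 k \left(-29 + k\right)$ ($B{\left(k \right)} = \left(-29 + k\right) 2 k = 2 k \left(-29 + k\right)$)
$\left(43849 - 3352\right) \left(B{\left(23 \right)} 14 + S{\left(-45,-178 \right)}\right) = \left(43849 - 3352\right) \left(2 \cdot 23 \left(-29 + 23\right) 14 - \left(9 - \frac{36}{-178}\right)\right) = 40497 \left(2 \cdot 23 \left(-6\right) 14 + \left(-9 + 36 \left(- \frac{1}{178}\right)\right)\right) = 40497 \left(\left(-276\right) 14 - \frac{819}{89}\right) = 40497 \left(-3864 - \frac{819}{89}\right) = 40497 \left(- \frac{344715}{89}\right) = - \frac{13959923355}{89}$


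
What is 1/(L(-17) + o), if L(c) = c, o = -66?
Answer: -1/83 ≈ -0.012048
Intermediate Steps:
1/(L(-17) + o) = 1/(-17 - 66) = 1/(-83) = -1/83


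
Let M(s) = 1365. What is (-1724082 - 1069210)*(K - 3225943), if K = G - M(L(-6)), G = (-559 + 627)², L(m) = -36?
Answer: 9001897435728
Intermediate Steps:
G = 4624 (G = 68² = 4624)
K = 3259 (K = 4624 - 1*1365 = 4624 - 1365 = 3259)
(-1724082 - 1069210)*(K - 3225943) = (-1724082 - 1069210)*(3259 - 3225943) = -2793292*(-3222684) = 9001897435728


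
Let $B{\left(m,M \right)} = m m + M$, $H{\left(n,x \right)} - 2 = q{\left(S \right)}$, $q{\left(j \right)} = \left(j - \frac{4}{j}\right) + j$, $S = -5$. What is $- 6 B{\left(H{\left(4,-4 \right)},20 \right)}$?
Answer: $- \frac{10776}{25} \approx -431.04$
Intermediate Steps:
$q{\left(j \right)} = - \frac{4}{j} + 2 j$
$H{\left(n,x \right)} = - \frac{36}{5}$ ($H{\left(n,x \right)} = 2 + \left(- \frac{4}{-5} + 2 \left(-5\right)\right) = 2 - \frac{46}{5} = - \frac{36}{5}$)
$B{\left(m,M \right)} = M + m^{2}$ ($B{\left(m,M \right)} = m^{2} + M = M + m^{2}$)
$- 6 B{\left(H{\left(4,-4 \right)},20 \right)} = - 6 \left(20 + \left(- \frac{36}{5}\right)^{2}\right) = - 6 \left(20 + \frac{1296}{25}\right) = \left(-6\right) \frac{1796}{25} = - \frac{10776}{25}$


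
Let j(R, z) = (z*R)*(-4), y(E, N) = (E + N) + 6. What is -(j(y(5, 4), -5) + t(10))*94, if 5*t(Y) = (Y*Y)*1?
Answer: -30080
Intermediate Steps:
y(E, N) = 6 + E + N
j(R, z) = -4*R*z (j(R, z) = (R*z)*(-4) = -4*R*z)
t(Y) = Y²/5 (t(Y) = ((Y*Y)*1)/5 = (Y²*1)/5 = Y²/5)
-(j(y(5, 4), -5) + t(10))*94 = -(-4*(6 + 5 + 4)*(-5) + (⅕)*10²)*94 = -(-4*15*(-5) + (⅕)*100)*94 = -(300 + 20)*94 = -320*94 = -1*30080 = -30080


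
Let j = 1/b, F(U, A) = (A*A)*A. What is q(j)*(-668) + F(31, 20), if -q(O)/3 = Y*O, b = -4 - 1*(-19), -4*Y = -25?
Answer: 8835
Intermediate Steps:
Y = 25/4 (Y = -1/4*(-25) = 25/4 ≈ 6.2500)
F(U, A) = A**3 (F(U, A) = A**2*A = A**3)
b = 15 (b = -4 + 19 = 15)
j = 1/15 ≈ 0.066667
q(O) = -75*O/4
q(j)*(-668) + F(31, 20) = -75/4*1/15*(-668) + 20**3 = -5/4*(-668) + 8000 = 835 + 8000 = 8835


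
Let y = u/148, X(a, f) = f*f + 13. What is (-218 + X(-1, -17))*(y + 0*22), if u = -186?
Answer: -3906/37 ≈ -105.57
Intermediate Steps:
X(a, f) = 13 + f² (X(a, f) = f² + 13 = 13 + f²)
y = -93/74 (y = -186/148 = -186*1/148 = -93/74 ≈ -1.2568)
(-218 + X(-1, -17))*(y + 0*22) = (-218 + (13 + (-17)²))*(-93/74 + 0*22) = (-218 + (13 + 289))*(-93/74 + 0) = (-218 + 302)*(-93/74) = 84*(-93/74) = -3906/37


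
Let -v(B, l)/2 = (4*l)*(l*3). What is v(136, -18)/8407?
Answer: -7776/8407 ≈ -0.92494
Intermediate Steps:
v(B, l) = -24*l² (v(B, l) = -2*4*l*l*3 = -2*4*l*3*l = -24*l²)
v(136, -18)/8407 = -24*(-18)²/8407 = -24*324*(1/8407) = -7776*1/8407 = -7776/8407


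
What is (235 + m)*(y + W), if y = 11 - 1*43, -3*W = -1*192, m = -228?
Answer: 224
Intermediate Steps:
W = 64 (W = -(-1)*192/3 = -⅓*(-192) = 64)
y = -32 (y = 11 - 43 = -32)
(235 + m)*(y + W) = (235 - 228)*(-32 + 64) = 7*32 = 224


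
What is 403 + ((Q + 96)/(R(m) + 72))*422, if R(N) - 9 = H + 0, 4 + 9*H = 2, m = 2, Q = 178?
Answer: 1333633/727 ≈ 1834.4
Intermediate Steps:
H = -2/9 (H = -4/9 + (⅑)*2 = -4/9 + 2/9 = -2/9 ≈ -0.22222)
R(N) = 79/9 (R(N) = 9 + (-2/9 + 0) = 9 - 2/9 = 79/9)
403 + ((Q + 96)/(R(m) + 72))*422 = 403 + ((178 + 96)/(79/9 + 72))*422 = 403 + (274/(727/9))*422 = 403 + (274*(9/727))*422 = 403 + (2466/727)*422 = 403 + 1040652/727 = 1333633/727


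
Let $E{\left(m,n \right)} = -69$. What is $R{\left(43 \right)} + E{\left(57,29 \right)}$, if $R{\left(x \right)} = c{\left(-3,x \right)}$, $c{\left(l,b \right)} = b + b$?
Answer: $17$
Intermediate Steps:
$c{\left(l,b \right)} = 2 b$
$R{\left(x \right)} = 2 x$
$R{\left(43 \right)} + E{\left(57,29 \right)} = 2 \cdot 43 - 69 = 86 - 69 = 17$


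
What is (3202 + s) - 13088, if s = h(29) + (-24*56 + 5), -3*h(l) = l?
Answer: -33704/3 ≈ -11235.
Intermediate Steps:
h(l) = -l/3
s = -4046/3 (s = -1/3*29 + (-24*56 + 5) = -29/3 + (-1344 + 5) = -29/3 - 1339 = -4046/3 ≈ -1348.7)
(3202 + s) - 13088 = (3202 - 4046/3) - 13088 = 5560/3 - 13088 = -33704/3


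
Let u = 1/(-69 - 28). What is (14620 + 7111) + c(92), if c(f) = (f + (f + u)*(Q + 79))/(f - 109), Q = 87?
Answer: 34344277/1649 ≈ 20827.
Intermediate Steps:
u = -1/97 (u = 1/(-97) = -1/97 ≈ -0.010309)
c(f) = (-166/97 + 167*f)/(-109 + f) (c(f) = (f + (f - 1/97)*(87 + 79))/(f - 109) = (f + (-1/97 + f)*166)/(-109 + f) = (f + (-166/97 + 166*f))/(-109 + f) = (-166/97 + 167*f)/(-109 + f))
(14620 + 7111) + c(92) = (14620 + 7111) + (-166 + 16199*92)/(97*(-109 + 92)) = 21731 + (1/97)*(-166 + 1490308)/(-17) = 21731 + (1/97)*(-1/17)*1490142 = 21731 - 1490142/1649 = 34344277/1649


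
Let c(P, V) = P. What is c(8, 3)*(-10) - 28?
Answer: -108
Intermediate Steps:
c(8, 3)*(-10) - 28 = 8*(-10) - 28 = -80 - 28 = -108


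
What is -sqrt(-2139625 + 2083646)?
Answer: -I*sqrt(55979) ≈ -236.6*I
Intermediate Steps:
-sqrt(-2139625 + 2083646) = -sqrt(-55979) = -I*sqrt(55979)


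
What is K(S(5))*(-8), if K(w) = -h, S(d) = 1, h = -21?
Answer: -168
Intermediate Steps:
K(w) = 21 (K(w) = -1*(-21) = 21)
K(S(5))*(-8) = 21*(-8) = -168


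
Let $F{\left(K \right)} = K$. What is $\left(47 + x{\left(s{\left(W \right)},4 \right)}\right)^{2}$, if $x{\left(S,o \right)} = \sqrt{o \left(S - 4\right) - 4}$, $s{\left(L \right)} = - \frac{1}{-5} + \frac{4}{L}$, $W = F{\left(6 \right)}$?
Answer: $\frac{32887}{15} + \frac{188 i \sqrt{930}}{15} \approx 2192.5 + 382.22 i$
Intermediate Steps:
$W = 6$
$s{\left(L \right)} = \frac{1}{5} + \frac{4}{L}$ ($s{\left(L \right)} = \left(-1\right) \left(- \frac{1}{5}\right) + \frac{4}{L} = \frac{1}{5} + \frac{4}{L}$)
$x{\left(S,o \right)} = \sqrt{-4 + o \left(-4 + S\right)}$ ($x{\left(S,o \right)} = \sqrt{o \left(-4 + S\right) - 4} = \sqrt{-4 + o \left(-4 + S\right)}$)
$\left(47 + x{\left(s{\left(W \right)},4 \right)}\right)^{2} = \left(47 + \sqrt{-4 - 16 + \frac{20 + 6}{5 \cdot 6} \cdot 4}\right)^{2} = \left(47 + \sqrt{-4 - 16 + \frac{1}{5} \cdot \frac{1}{6} \cdot 26 \cdot 4}\right)^{2} = \left(47 + \sqrt{-4 - 16 + \frac{13}{15} \cdot 4}\right)^{2} = \left(47 + \sqrt{-4 - 16 + \frac{52}{15}}\right)^{2} = \left(47 + \sqrt{- \frac{248}{15}}\right)^{2} = \left(47 + \frac{2 i \sqrt{930}}{15}\right)^{2}$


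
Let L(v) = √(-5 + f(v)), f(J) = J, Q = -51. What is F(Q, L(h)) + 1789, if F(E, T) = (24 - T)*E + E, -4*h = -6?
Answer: 514 + 51*I*√14/2 ≈ 514.0 + 95.412*I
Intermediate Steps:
h = 3/2 (h = -¼*(-6) = 3/2 ≈ 1.5000)
L(v) = √(-5 + v)
F(E, T) = E + E*(24 - T) (F(E, T) = E*(24 - T) + E = E + E*(24 - T))
F(Q, L(h)) + 1789 = -51*(25 - √(-5 + 3/2)) + 1789 = -51*(25 - √(-7/2)) + 1789 = -51*(25 - I*√14/2) + 1789 = (-1275 + 51*I*√14/2) + 1789 = 514 + 51*I*√14/2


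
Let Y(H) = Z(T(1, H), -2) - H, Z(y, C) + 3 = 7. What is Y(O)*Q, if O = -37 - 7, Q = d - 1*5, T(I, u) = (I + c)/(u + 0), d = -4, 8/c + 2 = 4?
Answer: -432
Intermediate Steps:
c = 4 (c = 8/(-2 + 4) = 8/2 = 8*(½) = 4)
T(I, u) = (4 + I)/u (T(I, u) = (I + 4)/(u + 0) = (4 + I)/u)
Q = -9 (Q = -4 - 1*5 = -4 - 5 = -9)
Z(y, C) = 4 (Z(y, C) = -3 + 7 = 4)
O = -44
Y(H) = 4 - H
Y(O)*Q = (4 - 1*(-44))*(-9) = (4 + 44)*(-9) = 48*(-9) = -432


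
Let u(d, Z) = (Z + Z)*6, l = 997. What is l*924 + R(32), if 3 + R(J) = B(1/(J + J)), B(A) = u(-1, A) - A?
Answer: 58958411/64 ≈ 9.2123e+5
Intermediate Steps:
u(d, Z) = 12*Z (u(d, Z) = (2*Z)*6 = 12*Z)
B(A) = 11*A (B(A) = 12*A - A = 11*A)
R(J) = -3 + 11/(2*J) (R(J) = -3 + 11/(J + J) = -3 + 11/((2*J)) = -3 + 11*(1/(2*J)) = -3 + 11/(2*J))
l*924 + R(32) = 997*924 + (-3 + (11/2)/32) = 921228 + (-3 + (11/2)*(1/32)) = 921228 + (-3 + 11/64) = 921228 - 181/64 = 58958411/64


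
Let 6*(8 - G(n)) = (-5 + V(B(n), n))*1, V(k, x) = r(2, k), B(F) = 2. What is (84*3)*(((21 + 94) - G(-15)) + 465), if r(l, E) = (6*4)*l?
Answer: 145950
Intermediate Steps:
r(l, E) = 24*l
V(k, x) = 48 (V(k, x) = 24*2 = 48)
G(n) = ⅚ (G(n) = 8 - (-5 + 48)/6 = 8 - 43/6 = ⅚)
(84*3)*(((21 + 94) - G(-15)) + 465) = (84*3)*(((21 + 94) - 1*⅚) + 465) = 252*((115 - ⅚) + 465) = 252*(685/6 + 465) = 252*(3475/6) = 145950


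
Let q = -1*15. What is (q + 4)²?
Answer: 121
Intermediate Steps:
q = -15
(q + 4)² = (-15 + 4)² = (-11)² = 121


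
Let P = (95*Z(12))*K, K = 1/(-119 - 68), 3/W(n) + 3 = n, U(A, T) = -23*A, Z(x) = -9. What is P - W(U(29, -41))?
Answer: 573411/125290 ≈ 4.5767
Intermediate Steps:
W(n) = 3/(-3 + n)
K = -1/187 (K = 1/(-187) = -1/187 ≈ -0.0053476)
P = 855/187 (P = (95*(-9))*(-1/187) = -855*(-1/187) = 855/187 ≈ 4.5722)
P - W(U(29, -41)) = 855/187 - 3/(-3 - 23*29) = 855/187 - 3/(-3 - 667) = 855/187 - 3/(-670) = 855/187 - 3*(-1)/670 = 855/187 - 1*(-3/670) = 855/187 + 3/670 = 573411/125290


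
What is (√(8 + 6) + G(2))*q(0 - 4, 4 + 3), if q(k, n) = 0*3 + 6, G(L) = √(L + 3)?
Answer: 6*√5 + 6*√14 ≈ 35.866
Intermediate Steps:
G(L) = √(3 + L)
q(k, n) = 6 (q(k, n) = 0 + 6 = 6)
(√(8 + 6) + G(2))*q(0 - 4, 4 + 3) = (√(8 + 6) + √(3 + 2))*6 = (√14 + √5)*6 = (√5 + √14)*6 = 6*√5 + 6*√14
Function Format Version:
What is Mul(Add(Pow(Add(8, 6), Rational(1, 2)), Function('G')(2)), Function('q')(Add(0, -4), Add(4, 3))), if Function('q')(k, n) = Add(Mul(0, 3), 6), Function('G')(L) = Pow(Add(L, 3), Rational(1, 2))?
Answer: Add(Mul(6, Pow(5, Rational(1, 2))), Mul(6, Pow(14, Rational(1, 2)))) ≈ 35.866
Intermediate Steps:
Function('G')(L) = Pow(Add(3, L), Rational(1, 2))
Function('q')(k, n) = 6 (Function('q')(k, n) = Add(0, 6) = 6)
Mul(Add(Pow(Add(8, 6), Rational(1, 2)), Function('G')(2)), Function('q')(Add(0, -4), Add(4, 3))) = Mul(Add(Pow(Add(8, 6), Rational(1, 2)), Pow(Add(3, 2), Rational(1, 2))), 6) = Mul(Add(Pow(14, Rational(1, 2)), Pow(5, Rational(1, 2))), 6) = Mul(Add(Pow(5, Rational(1, 2)), Pow(14, Rational(1, 2))), 6) = Add(Mul(6, Pow(5, Rational(1, 2))), Mul(6, Pow(14, Rational(1, 2))))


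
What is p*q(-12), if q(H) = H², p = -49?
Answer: -7056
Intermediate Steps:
p*q(-12) = -49*(-12)² = -49*144 = -7056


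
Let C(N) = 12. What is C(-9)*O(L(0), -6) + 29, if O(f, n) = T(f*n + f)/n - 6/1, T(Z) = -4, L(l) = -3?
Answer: -35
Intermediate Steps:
O(f, n) = -6 - 4/n (O(f, n) = -4/n - 6/1 = -4/n - 6*1 = -4/n - 6 = -6 - 4/n)
C(-9)*O(L(0), -6) + 29 = 12*(-6 - 4/(-6)) + 29 = 12*(-6 - 4*(-⅙)) + 29 = 12*(-6 + ⅔) + 29 = 12*(-16/3) + 29 = -64 + 29 = -35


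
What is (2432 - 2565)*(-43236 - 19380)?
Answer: 8327928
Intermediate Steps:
(2432 - 2565)*(-43236 - 19380) = -133*(-62616) = 8327928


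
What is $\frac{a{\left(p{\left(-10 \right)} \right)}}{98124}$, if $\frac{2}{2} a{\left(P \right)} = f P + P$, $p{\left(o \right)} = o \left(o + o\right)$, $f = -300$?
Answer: $- \frac{1150}{1887} \approx -0.60943$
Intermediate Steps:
$p{\left(o \right)} = 2 o^{2}$ ($p{\left(o \right)} = o 2 o = 2 o^{2}$)
$a{\left(P \right)} = - 299 P$ ($a{\left(P \right)} = - 300 P + P = - 299 P$)
$\frac{a{\left(p{\left(-10 \right)} \right)}}{98124} = \frac{\left(-299\right) 2 \left(-10\right)^{2}}{98124} = - 299 \cdot 2 \cdot 100 \cdot \frac{1}{98124} = \left(-299\right) 200 \cdot \frac{1}{98124} = \left(-59800\right) \frac{1}{98124} = - \frac{1150}{1887}$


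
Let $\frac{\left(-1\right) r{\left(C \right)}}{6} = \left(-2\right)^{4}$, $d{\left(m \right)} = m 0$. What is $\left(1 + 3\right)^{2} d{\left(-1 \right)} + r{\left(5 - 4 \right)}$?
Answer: $-96$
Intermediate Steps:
$d{\left(m \right)} = 0$
$r{\left(C \right)} = -96$ ($r{\left(C \right)} = - 6 \left(-2\right)^{4} = \left(-6\right) 16 = -96$)
$\left(1 + 3\right)^{2} d{\left(-1 \right)} + r{\left(5 - 4 \right)} = \left(1 + 3\right)^{2} \cdot 0 - 96 = 4^{2} \cdot 0 - 96 = 16 \cdot 0 - 96 = 0 - 96 = -96$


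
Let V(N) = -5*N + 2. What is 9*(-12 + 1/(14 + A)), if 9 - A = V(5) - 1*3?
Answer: -5283/49 ≈ -107.82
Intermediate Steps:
V(N) = 2 - 5*N
A = 35 (A = 9 - ((2 - 5*5) - 1*3) = 9 - ((2 - 25) - 3) = 9 - (-23 - 3) = 9 - 1*(-26) = 9 + 26 = 35)
9*(-12 + 1/(14 + A)) = 9*(-12 + 1/(14 + 35)) = 9*(-12 + 1/49) = 9*(-587/49) = -5283/49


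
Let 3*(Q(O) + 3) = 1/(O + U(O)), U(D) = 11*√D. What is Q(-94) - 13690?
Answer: -8831986/645 - 11*I*√94/60630 ≈ -13693.0 - 0.001759*I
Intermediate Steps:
Q(O) = -3 + 1/(3*(O + 11*√O))
Q(-94) - 13690 = (1 - 99*I*√94 - 9*(-94))/(3*(-94 + 11*√(-94))) - 13690 = (1 - 99*I*√94 + 846)/(3*(-94 + 11*(I*√94))) - 13690 = (1 - 99*I*√94 + 846)/(3*(-94 + 11*I*√94)) - 13690 = (847 - 99*I*√94)/(3*(-94 + 11*I*√94)) - 13690 = -13690 + (847 - 99*I*√94)/(3*(-94 + 11*I*√94))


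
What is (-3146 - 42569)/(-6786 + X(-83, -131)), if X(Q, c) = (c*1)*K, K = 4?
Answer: 9143/1462 ≈ 6.2538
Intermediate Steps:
X(Q, c) = 4*c (X(Q, c) = (c*1)*4 = c*4 = 4*c)
(-3146 - 42569)/(-6786 + X(-83, -131)) = (-3146 - 42569)/(-6786 + 4*(-131)) = -45715/(-6786 - 524) = -45715/(-7310) = -45715*(-1/7310) = 9143/1462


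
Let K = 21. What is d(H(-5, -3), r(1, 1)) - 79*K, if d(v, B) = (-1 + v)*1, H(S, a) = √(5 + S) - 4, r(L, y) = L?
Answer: -1664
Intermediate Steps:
H(S, a) = -4 + √(5 + S)
d(v, B) = -1 + v
d(H(-5, -3), r(1, 1)) - 79*K = (-1 + (-4 + √(5 - 5))) - 79*21 = (-1 + (-4 + √0)) - 1659 = (-1 + (-4 + 0)) - 1659 = (-1 - 4) - 1659 = -5 - 1659 = -1664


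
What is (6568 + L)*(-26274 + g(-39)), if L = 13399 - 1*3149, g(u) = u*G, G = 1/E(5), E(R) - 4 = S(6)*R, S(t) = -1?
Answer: -441220230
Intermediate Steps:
E(R) = 4 - R
G = -1 (G = 1/(4 - 1*5) = 1/(4 - 5) = 1/(-1) = -1)
g(u) = -u (g(u) = u*(-1) = -u)
L = 10250 (L = 13399 - 3149 = 10250)
(6568 + L)*(-26274 + g(-39)) = (6568 + 10250)*(-26274 - 1*(-39)) = 16818*(-26274 + 39) = 16818*(-26235) = -441220230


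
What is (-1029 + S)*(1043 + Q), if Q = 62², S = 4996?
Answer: 19386729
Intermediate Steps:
Q = 3844
(-1029 + S)*(1043 + Q) = (-1029 + 4996)*(1043 + 3844) = 3967*4887 = 19386729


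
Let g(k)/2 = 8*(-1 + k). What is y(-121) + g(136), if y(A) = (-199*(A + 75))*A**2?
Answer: 134025874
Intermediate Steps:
y(A) = A**2*(-14925 - 199*A) (y(A) = (-199*(75 + A))*A**2 = (-14925 - 199*A)*A**2 = A**2*(-14925 - 199*A))
g(k) = -16 + 16*k (g(k) = 2*(8*(-1 + k)) = 2*(-8 + 8*k) = -16 + 16*k)
y(-121) + g(136) = 199*(-121)**2*(-75 - 1*(-121)) + (-16 + 16*136) = 199*14641*(-75 + 121) + (-16 + 2176) = 199*14641*46 + 2160 = 134023714 + 2160 = 134025874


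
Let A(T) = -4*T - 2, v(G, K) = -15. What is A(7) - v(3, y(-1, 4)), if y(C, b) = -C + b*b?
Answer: -15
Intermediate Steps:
y(C, b) = b**2 - C (y(C, b) = -C + b**2 = b**2 - C)
A(T) = -2 - 4*T
A(7) - v(3, y(-1, 4)) = (-2 - 4*7) - 1*(-15) = (-2 - 28) + 15 = -30 + 15 = -15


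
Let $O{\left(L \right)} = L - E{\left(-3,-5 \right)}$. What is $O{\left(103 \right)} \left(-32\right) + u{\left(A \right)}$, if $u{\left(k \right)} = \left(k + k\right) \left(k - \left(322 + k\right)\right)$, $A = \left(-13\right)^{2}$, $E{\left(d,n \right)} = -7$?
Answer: $-112356$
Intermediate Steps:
$O{\left(L \right)} = 7 + L$ ($O{\left(L \right)} = L - -7 = L + 7 = 7 + L$)
$A = 169$
$u{\left(k \right)} = - 644 k$ ($u{\left(k \right)} = 2 k \left(-322\right) = - 644 k$)
$O{\left(103 \right)} \left(-32\right) + u{\left(A \right)} = \left(7 + 103\right) \left(-32\right) - 108836 = 110 \left(-32\right) - 108836 = -3520 - 108836 = -112356$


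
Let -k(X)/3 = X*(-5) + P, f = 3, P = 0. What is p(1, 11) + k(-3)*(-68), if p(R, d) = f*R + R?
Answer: 3064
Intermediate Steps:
k(X) = 15*X (k(X) = -3*(X*(-5) + 0) = -3*(-5*X + 0) = -(-15)*X = 15*X)
p(R, d) = 4*R (p(R, d) = 3*R + R = 4*R)
p(1, 11) + k(-3)*(-68) = 4*1 + (15*(-3))*(-68) = 4 - 45*(-68) = 4 + 3060 = 3064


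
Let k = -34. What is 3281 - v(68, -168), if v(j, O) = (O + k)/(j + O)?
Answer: 163949/50 ≈ 3279.0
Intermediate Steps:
v(j, O) = (-34 + O)/(O + j) (v(j, O) = (O - 34)/(j + O) = (-34 + O)/(O + j))
3281 - v(68, -168) = 3281 - (-34 - 168)/(-168 + 68) = 3281 - (-202)/(-100) = 3281 - (-1)*(-202)/100 = 3281 - 1*101/50 = 3281 - 101/50 = 163949/50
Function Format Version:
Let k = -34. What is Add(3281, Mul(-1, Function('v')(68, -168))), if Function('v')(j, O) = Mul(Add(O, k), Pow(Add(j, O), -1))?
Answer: Rational(163949, 50) ≈ 3279.0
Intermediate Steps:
Function('v')(j, O) = Mul(Pow(Add(O, j), -1), Add(-34, O)) (Function('v')(j, O) = Mul(Add(O, -34), Pow(Add(j, O), -1)) = Mul(Add(-34, O), Pow(Add(O, j), -1)) = Mul(Pow(Add(O, j), -1), Add(-34, O)))
Add(3281, Mul(-1, Function('v')(68, -168))) = Add(3281, Mul(-1, Mul(Pow(Add(-168, 68), -1), Add(-34, -168)))) = Add(3281, Mul(-1, Mul(Pow(-100, -1), -202))) = Add(3281, Mul(-1, Mul(Rational(-1, 100), -202))) = Add(3281, Mul(-1, Rational(101, 50))) = Add(3281, Rational(-101, 50)) = Rational(163949, 50)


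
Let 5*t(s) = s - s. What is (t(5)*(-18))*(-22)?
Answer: 0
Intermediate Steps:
t(s) = 0 (t(s) = (s - s)/5 = (⅕)*0 = 0)
(t(5)*(-18))*(-22) = (0*(-18))*(-22) = 0*(-22) = 0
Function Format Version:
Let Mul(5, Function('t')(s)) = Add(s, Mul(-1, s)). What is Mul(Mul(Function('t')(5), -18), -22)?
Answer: 0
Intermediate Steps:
Function('t')(s) = 0 (Function('t')(s) = Mul(Rational(1, 5), Add(s, Mul(-1, s))) = Mul(Rational(1, 5), 0) = 0)
Mul(Mul(Function('t')(5), -18), -22) = Mul(Mul(0, -18), -22) = Mul(0, -22) = 0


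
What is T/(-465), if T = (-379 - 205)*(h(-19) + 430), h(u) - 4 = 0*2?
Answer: 8176/15 ≈ 545.07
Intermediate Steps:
h(u) = 4 (h(u) = 4 + 0*2 = 4 + 0 = 4)
T = -253456 (T = (-379 - 205)*(4 + 430) = -584*434 = -253456)
T/(-465) = -253456/(-465) = -253456*(-1/465) = 8176/15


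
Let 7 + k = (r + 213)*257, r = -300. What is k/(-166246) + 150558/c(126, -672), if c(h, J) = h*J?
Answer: -1927990943/1173031776 ≈ -1.6436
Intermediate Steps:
c(h, J) = J*h
k = -22366 (k = -7 + (-300 + 213)*257 = -7 - 87*257 = -7 - 22359 = -22366)
k/(-166246) + 150558/c(126, -672) = -22366/(-166246) + 150558/((-672*126)) = -22366*(-1/166246) + 150558/(-84672) = 11183/83123 + 150558*(-1/84672) = 11183/83123 - 25093/14112 = -1927990943/1173031776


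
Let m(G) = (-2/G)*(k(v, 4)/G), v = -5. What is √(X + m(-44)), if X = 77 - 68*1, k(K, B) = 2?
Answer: √4355/22 ≈ 2.9997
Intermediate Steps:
X = 9 (X = 77 - 68 = 9)
m(G) = -4/G² (m(G) = (-2/G)*(2/G) = -4/G²)
√(X + m(-44)) = √(9 - 4/(-44)²) = √(9 - 4*1/1936) = √(9 - 1/484) = √(4355/484) = √4355/22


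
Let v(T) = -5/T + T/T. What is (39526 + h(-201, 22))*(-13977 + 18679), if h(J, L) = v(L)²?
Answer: 44976682423/242 ≈ 1.8585e+8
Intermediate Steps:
v(T) = 1 - 5/T (v(T) = -5/T + 1 = 1 - 5/T)
h(J, L) = (-5 + L)²/L² (h(J, L) = ((-5 + L)/L)² = (-5 + L)²/L²)
(39526 + h(-201, 22))*(-13977 + 18679) = (39526 + (-5 + 22)²/22²)*(-13977 + 18679) = (39526 + (1/484)*17²)*4702 = (39526 + (1/484)*289)*4702 = (39526 + 289/484)*4702 = (19130873/484)*4702 = 44976682423/242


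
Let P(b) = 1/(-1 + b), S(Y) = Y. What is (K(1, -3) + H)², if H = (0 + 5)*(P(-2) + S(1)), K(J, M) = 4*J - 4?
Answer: 100/9 ≈ 11.111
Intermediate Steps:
K(J, M) = -4 + 4*J
H = 10/3 (H = (0 + 5)*(1/(-1 - 2) + 1) = 5*(1/(-3) + 1) = 5*(-⅓ + 1) = 5*(⅔) = 10/3 ≈ 3.3333)
(K(1, -3) + H)² = ((-4 + 4*1) + 10/3)² = ((-4 + 4) + 10/3)² = (0 + 10/3)² = (10/3)² = 100/9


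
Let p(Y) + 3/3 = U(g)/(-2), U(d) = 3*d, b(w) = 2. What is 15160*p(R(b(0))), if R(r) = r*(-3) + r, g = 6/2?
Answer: -83380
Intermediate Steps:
g = 3 (g = 6*(½) = 3)
R(r) = -2*r (R(r) = -3*r + r = -2*r)
p(Y) = -11/2 (p(Y) = -1 + (3*3)/(-2) = -1 + 9*(-½) = -1 - 9/2 = -11/2)
15160*p(R(b(0))) = 15160*(-11/2) = -83380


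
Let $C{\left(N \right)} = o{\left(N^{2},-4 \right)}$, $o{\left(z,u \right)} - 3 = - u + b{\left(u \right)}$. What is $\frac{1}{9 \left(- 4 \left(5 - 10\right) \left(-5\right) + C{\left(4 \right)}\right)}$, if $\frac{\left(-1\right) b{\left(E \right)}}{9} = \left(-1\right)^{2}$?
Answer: $- \frac{1}{918} \approx -0.0010893$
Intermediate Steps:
$b{\left(E \right)} = -9$ ($b{\left(E \right)} = - 9 \left(-1\right)^{2} = \left(-9\right) 1 = -9$)
$o{\left(z,u \right)} = -6 - u$ ($o{\left(z,u \right)} = 3 - \left(9 + u\right) = -6 - u$)
$C{\left(N \right)} = -2$ ($C{\left(N \right)} = -6 - -4 = -6 + 4 = -2$)
$\frac{1}{9 \left(- 4 \left(5 - 10\right) \left(-5\right) + C{\left(4 \right)}\right)} = \frac{1}{9 \left(- 4 \left(5 - 10\right) \left(-5\right) - 2\right)} = \frac{1}{9 \left(\left(-4\right) \left(-5\right) \left(-5\right) - 2\right)} = \frac{1}{9 \left(20 \left(-5\right) - 2\right)} = \frac{1}{9 \left(-100 - 2\right)} = \frac{1}{9 \left(-102\right)} = \frac{1}{-918} = - \frac{1}{918}$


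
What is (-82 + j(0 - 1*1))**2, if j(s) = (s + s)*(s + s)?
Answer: 6084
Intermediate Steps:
j(s) = 4*s**2 (j(s) = (2*s)*(2*s) = 4*s**2)
(-82 + j(0 - 1*1))**2 = (-82 + 4*(0 - 1*1)**2)**2 = (-82 + 4*(0 - 1)**2)**2 = (-82 + 4*(-1)**2)**2 = (-82 + 4*1)**2 = (-82 + 4)**2 = (-78)**2 = 6084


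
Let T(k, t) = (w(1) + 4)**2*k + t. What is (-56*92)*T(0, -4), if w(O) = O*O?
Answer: 20608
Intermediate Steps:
w(O) = O**2
T(k, t) = t + 25*k (T(k, t) = (1**2 + 4)**2*k + t = (1 + 4)**2*k + t = 5**2*k + t = 25*k + t = t + 25*k)
(-56*92)*T(0, -4) = (-56*92)*(-4 + 25*0) = -5152*(-4 + 0) = -5152*(-4) = 20608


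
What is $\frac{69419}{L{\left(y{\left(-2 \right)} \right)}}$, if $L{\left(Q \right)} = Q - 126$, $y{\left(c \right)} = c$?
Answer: $- \frac{69419}{128} \approx -542.34$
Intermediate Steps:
$L{\left(Q \right)} = -126 + Q$
$\frac{69419}{L{\left(y{\left(-2 \right)} \right)}} = \frac{69419}{-126 - 2} = \frac{69419}{-128} = 69419 \left(- \frac{1}{128}\right) = - \frac{69419}{128}$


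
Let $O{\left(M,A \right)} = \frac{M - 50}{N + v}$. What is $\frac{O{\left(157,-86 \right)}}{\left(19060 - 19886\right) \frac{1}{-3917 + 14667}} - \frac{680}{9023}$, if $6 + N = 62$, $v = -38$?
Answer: $- \frac{742058285}{9582426} \approx -77.439$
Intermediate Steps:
$N = 56$ ($N = -6 + 62 = 56$)
$O{\left(M,A \right)} = - \frac{25}{9} + \frac{M}{18}$ ($O{\left(M,A \right)} = \frac{M - 50}{56 - 38} = \frac{-50 + M}{18} = \left(-50 + M\right) \frac{1}{18} = - \frac{25}{9} + \frac{M}{18}$)
$\frac{O{\left(157,-86 \right)}}{\left(19060 - 19886\right) \frac{1}{-3917 + 14667}} - \frac{680}{9023} = \frac{- \frac{25}{9} + \frac{1}{18} \cdot 157}{\left(19060 - 19886\right) \frac{1}{-3917 + 14667}} - \frac{680}{9023} = \frac{- \frac{25}{9} + \frac{157}{18}}{\left(-826\right) \frac{1}{10750}} - \frac{680}{9023} = \frac{107}{18 \left(\left(-826\right) \frac{1}{10750}\right)} - \frac{680}{9023} = \frac{107}{18 \left(- \frac{413}{5375}\right)} - \frac{680}{9023} = \frac{107}{18} \left(- \frac{5375}{413}\right) - \frac{680}{9023} = - \frac{575125}{7434} - \frac{680}{9023} = - \frac{742058285}{9582426}$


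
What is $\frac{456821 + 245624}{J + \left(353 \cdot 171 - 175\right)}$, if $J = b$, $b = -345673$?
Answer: $- \frac{140489}{57097} \approx -2.4605$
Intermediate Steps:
$J = -345673$
$\frac{456821 + 245624}{J + \left(353 \cdot 171 - 175\right)} = \frac{456821 + 245624}{-345673 + \left(353 \cdot 171 - 175\right)} = \frac{702445}{-345673 + \left(60363 - 175\right)} = \frac{702445}{-345673 + 60188} = \frac{702445}{-285485} = 702445 \left(- \frac{1}{285485}\right) = - \frac{140489}{57097}$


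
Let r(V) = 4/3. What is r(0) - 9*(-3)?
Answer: 85/3 ≈ 28.333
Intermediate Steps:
r(V) = 4/3 (r(V) = 4*(⅓) = 4/3)
r(0) - 9*(-3) = 4/3 - 9*(-3) = 4/3 + 27 = 85/3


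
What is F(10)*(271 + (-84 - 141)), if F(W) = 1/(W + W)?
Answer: 23/10 ≈ 2.3000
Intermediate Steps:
F(W) = 1/(2*W)
F(10)*(271 + (-84 - 141)) = ((½)/10)*(271 + (-84 - 141)) = ((½)*(⅒))*(271 - 225) = (1/20)*46 = 23/10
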